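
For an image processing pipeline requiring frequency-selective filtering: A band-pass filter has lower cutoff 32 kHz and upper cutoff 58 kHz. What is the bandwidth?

Bandwidth = f_high - f_low
= 58 kHz - 32 kHz = 26 kHz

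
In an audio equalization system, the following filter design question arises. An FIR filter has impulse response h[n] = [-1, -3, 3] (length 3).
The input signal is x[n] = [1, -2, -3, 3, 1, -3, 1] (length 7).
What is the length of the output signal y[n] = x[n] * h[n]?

For linear convolution, the output length is:
len(y) = len(x) + len(h) - 1 = 7 + 3 - 1 = 9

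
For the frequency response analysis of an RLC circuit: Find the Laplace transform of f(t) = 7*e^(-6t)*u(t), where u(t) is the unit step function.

Standard Laplace transform pair:
e^(-at)*u(t) <-> 1/(s+a)
With a = 6: L{7*e^(-6t)*u(t)} = 7/(s+6), ROC: Re(s) > -6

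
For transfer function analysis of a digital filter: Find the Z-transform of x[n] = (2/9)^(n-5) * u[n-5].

Time-shifting property: if X(z) = Z{x[n]}, then Z{x[n-d]} = z^(-d) * X(z)
X(z) = z/(z - 2/9) for x[n] = (2/9)^n * u[n]
Z{x[n-5]} = z^(-5) * z/(z - 2/9) = z^(-4)/(z - 2/9)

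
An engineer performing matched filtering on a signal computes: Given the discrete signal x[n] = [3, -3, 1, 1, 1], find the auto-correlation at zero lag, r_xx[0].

The auto-correlation at zero lag r_xx[0] equals the signal energy.
r_xx[0] = sum of x[n]^2 = 3^2 + (-3)^2 + 1^2 + 1^2 + 1^2
= 9 + 9 + 1 + 1 + 1 = 21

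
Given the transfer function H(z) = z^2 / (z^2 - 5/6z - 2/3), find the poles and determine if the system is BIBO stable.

Poles are roots of the denominator: z^2 - 5/6z - 2/3 = 0.
Quadratic formula: z = [-(-5/6) +/- sqrt((-5/6)^2 - 4*(-2/3))] / 2
Discriminant = 25/36 + 8/3 = 121/36; sqrt = 11/6.
z = (5/6 +/- 11/6) / 2 => z = 4/3 or z = -1/2.
|p1| = 4/3, |p2| = 1/2.
For BIBO stability, all poles must lie inside the unit circle (|p| < 1).
System is UNSTABLE since at least one |p| >= 1.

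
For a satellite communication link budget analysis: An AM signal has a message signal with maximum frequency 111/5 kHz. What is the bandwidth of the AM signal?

In AM (double-sideband), the bandwidth is twice the message frequency.
BW = 2 * f_m = 2 * 111/5 kHz = 222/5 kHz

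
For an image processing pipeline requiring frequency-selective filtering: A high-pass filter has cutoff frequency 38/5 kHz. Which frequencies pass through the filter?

A high-pass filter passes all frequencies above the cutoff frequency 38/5 kHz and attenuates lower frequencies.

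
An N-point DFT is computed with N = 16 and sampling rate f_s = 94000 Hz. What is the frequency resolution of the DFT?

DFT frequency resolution = f_s / N
= 94000 / 16 = 5875 Hz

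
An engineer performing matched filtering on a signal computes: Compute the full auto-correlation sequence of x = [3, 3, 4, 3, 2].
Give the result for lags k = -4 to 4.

r_xx[k] = sum_m x[m]*x[m+k], indexed from 0, for k = -4 to 4:
  r_xx[-4] = x[4]*x[0] = 6
  r_xx[-3] = x[3]*x[0] + x[4]*x[1] = 15
  r_xx[-2] = x[2]*x[0] + x[3]*x[1] + x[4]*x[2] = 29
  r_xx[-1] = x[1]*x[0] + x[2]*x[1] + x[3]*x[2] + x[4]*x[3] = 39
  r_xx[0] = x[0]*x[0] + x[1]*x[1] + x[2]*x[2] + x[3]*x[3] + x[4]*x[4] = 47
  r_xx[1] = x[0]*x[1] + x[1]*x[2] + x[2]*x[3] + x[3]*x[4] = 39
  r_xx[2] = x[0]*x[2] + x[1]*x[3] + x[2]*x[4] = 29
  r_xx[3] = x[0]*x[3] + x[1]*x[4] = 15
  r_xx[4] = x[0]*x[4] = 6
r_xx = [6, 15, 29, 39, 47, 39, 29, 15, 6]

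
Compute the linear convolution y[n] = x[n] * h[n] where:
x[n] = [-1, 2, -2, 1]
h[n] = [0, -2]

y[n] = sum_k x[k]*h[n-k]. Output length = len(x) + len(h) - 1 = 4 + 2 - 1 = 5.
y[0] = -1*0 = 0
y[1] = 2*0 + -1*-2 = 2
y[2] = -2*0 + 2*-2 = -4
y[3] = 1*0 + -2*-2 = 4
y[4] = 1*-2 = -2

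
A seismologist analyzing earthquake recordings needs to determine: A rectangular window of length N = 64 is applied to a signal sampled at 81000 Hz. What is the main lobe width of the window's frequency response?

For a rectangular window of length N,
the main lobe width in frequency is 2*f_s/N.
= 2*81000/64 = 10125/4 Hz
This determines the minimum frequency separation for resolving two sinusoids.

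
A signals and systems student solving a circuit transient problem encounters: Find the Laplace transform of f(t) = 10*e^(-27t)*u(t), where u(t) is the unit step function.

Standard Laplace transform pair:
e^(-at)*u(t) <-> 1/(s+a)
With a = 27: L{10*e^(-27t)*u(t)} = 10/(s+27), ROC: Re(s) > -27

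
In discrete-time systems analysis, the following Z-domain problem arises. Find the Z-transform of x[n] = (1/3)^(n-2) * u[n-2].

Time-shifting property: if X(z) = Z{x[n]}, then Z{x[n-d]} = z^(-d) * X(z)
X(z) = z/(z - 1/3) for x[n] = (1/3)^n * u[n]
Z{x[n-2]} = z^(-2) * z/(z - 1/3) = z^(-1)/(z - 1/3)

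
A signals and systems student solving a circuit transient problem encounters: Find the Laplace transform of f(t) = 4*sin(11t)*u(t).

Standard pair: sin(wt)*u(t) <-> w/(s^2+w^2)
With w = 11: L{4*sin(11t)*u(t)} = 44/(s^2+121)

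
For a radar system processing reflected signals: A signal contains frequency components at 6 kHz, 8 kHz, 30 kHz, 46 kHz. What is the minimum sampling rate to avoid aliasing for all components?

The highest frequency component is f_max = 46 kHz.
Nyquist rate = 2 * f_max = 2 * 46 kHz = 92 kHz.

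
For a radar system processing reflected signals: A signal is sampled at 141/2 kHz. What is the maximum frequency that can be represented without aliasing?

The maximum frequency that can be represented without aliasing
is the Nyquist frequency: f_max = f_s / 2 = 141/2 kHz / 2 = 141/4 kHz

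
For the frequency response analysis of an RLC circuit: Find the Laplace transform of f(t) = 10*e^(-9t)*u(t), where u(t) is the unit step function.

Standard Laplace transform pair:
e^(-at)*u(t) <-> 1/(s+a)
With a = 9: L{10*e^(-9t)*u(t)} = 10/(s+9), ROC: Re(s) > -9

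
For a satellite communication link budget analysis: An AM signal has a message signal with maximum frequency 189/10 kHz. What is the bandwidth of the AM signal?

In AM (double-sideband), the bandwidth is twice the message frequency.
BW = 2 * f_m = 2 * 189/10 kHz = 189/5 kHz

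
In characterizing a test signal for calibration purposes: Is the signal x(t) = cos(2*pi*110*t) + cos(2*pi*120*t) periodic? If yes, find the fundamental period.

f1 = 110 Hz, f2 = 120 Hz
Period T1 = 1/110, T2 = 1/120
Ratio T1/T2 = 120/110, which is rational.
The signal is periodic with fundamental period T = 1/GCD(110,120) = 1/10 s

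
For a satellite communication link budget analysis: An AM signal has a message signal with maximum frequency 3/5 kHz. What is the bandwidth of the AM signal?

In AM (double-sideband), the bandwidth is twice the message frequency.
BW = 2 * f_m = 2 * 3/5 kHz = 6/5 kHz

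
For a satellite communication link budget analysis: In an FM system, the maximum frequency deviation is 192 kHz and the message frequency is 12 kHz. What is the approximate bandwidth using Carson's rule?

Carson's rule: BW = 2*(delta_f + f_m)
= 2*(192 + 12) kHz = 408 kHz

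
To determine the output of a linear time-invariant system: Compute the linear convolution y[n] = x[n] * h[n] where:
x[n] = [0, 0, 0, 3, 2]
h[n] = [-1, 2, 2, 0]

y[n] = sum_k x[k]*h[n-k]. Output length = len(x) + len(h) - 1 = 5 + 4 - 1 = 8.
y[0] = 0*-1 = 0
y[1] = 0*-1 + 0*2 = 0
y[2] = 0*-1 + 0*2 + 0*2 = 0
y[3] = 3*-1 + 0*2 + 0*2 + 0*0 = -3
y[4] = 2*-1 + 3*2 + 0*2 + 0*0 = 4
y[5] = 2*2 + 3*2 + 0*0 = 10
y[6] = 2*2 + 3*0 = 4
y[7] = 2*0 = 0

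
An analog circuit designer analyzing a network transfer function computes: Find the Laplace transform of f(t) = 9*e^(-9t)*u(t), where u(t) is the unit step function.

Standard Laplace transform pair:
e^(-at)*u(t) <-> 1/(s+a)
With a = 9: L{9*e^(-9t)*u(t)} = 9/(s+9), ROC: Re(s) > -9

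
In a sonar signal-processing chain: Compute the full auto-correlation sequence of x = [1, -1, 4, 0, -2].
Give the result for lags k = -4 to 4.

r_xx[k] = sum_m x[m]*x[m+k], indexed from 0, for k = -4 to 4:
  r_xx[-4] = x[4]*x[0] = -2
  r_xx[-3] = x[3]*x[0] + x[4]*x[1] = 2
  r_xx[-2] = x[2]*x[0] + x[3]*x[1] + x[4]*x[2] = -4
  r_xx[-1] = x[1]*x[0] + x[2]*x[1] + x[3]*x[2] + x[4]*x[3] = -5
  r_xx[0] = x[0]*x[0] + x[1]*x[1] + x[2]*x[2] + x[3]*x[3] + x[4]*x[4] = 22
  r_xx[1] = x[0]*x[1] + x[1]*x[2] + x[2]*x[3] + x[3]*x[4] = -5
  r_xx[2] = x[0]*x[2] + x[1]*x[3] + x[2]*x[4] = -4
  r_xx[3] = x[0]*x[3] + x[1]*x[4] = 2
  r_xx[4] = x[0]*x[4] = -2
r_xx = [-2, 2, -4, -5, 22, -5, -4, 2, -2]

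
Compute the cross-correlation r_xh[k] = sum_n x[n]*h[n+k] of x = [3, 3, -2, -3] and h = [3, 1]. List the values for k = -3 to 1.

Both sequences indexed from 0 and zero outside their support.
Lags with overlap: k = -3 to 1.
  r_xh[-3] = x[3]*h[0] = -9
  r_xh[-2] = x[2]*h[0] + x[3]*h[1] = -9
  r_xh[-1] = x[1]*h[0] + x[2]*h[1] = 7
  r_xh[0] = x[0]*h[0] + x[1]*h[1] = 12
  r_xh[1] = x[0]*h[1] = 3
r_xh = [-9, -9, 7, 12, 3] (for k = -3, ..., 1)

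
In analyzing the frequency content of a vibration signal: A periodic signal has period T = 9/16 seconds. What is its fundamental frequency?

The fundamental frequency is the reciprocal of the period.
f = 1/T = 1/(9/16) = 16/9 Hz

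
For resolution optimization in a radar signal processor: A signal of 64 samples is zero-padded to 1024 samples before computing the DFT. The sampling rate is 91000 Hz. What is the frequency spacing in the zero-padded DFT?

Original DFT: N = 64, resolution = f_s/N = 91000/64 = 11375/8 Hz
Zero-padded DFT: N = 1024, resolution = f_s/N = 91000/1024 = 11375/128 Hz
Zero-padding interpolates the spectrum (finer frequency grid)
but does NOT improve the true spectral resolution (ability to resolve close frequencies).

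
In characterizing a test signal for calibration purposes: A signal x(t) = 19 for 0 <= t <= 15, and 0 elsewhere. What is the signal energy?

Energy = integral of |x(t)|^2 dt over the signal duration
= 19^2 * 15 = 361 * 15 = 5415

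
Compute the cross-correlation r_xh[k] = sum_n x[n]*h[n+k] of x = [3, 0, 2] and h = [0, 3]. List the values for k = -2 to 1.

Both sequences indexed from 0 and zero outside their support.
Lags with overlap: k = -2 to 1.
  r_xh[-2] = x[2]*h[0] = 0
  r_xh[-1] = x[1]*h[0] + x[2]*h[1] = 6
  r_xh[0] = x[0]*h[0] + x[1]*h[1] = 0
  r_xh[1] = x[0]*h[1] = 9
r_xh = [0, 6, 0, 9] (for k = -2, ..., 1)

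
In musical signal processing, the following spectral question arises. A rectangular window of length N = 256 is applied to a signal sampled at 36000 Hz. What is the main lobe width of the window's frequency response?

For a rectangular window of length N,
the main lobe width in frequency is 2*f_s/N.
= 2*36000/256 = 1125/4 Hz
This determines the minimum frequency separation for resolving two sinusoids.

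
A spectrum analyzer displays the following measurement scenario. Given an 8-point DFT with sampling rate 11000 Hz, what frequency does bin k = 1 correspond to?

The frequency of DFT bin k is: f_k = k * f_s / N
f_1 = 1 * 11000 / 8 = 1375 Hz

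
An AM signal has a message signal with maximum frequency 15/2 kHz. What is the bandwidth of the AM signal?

In AM (double-sideband), the bandwidth is twice the message frequency.
BW = 2 * f_m = 2 * 15/2 kHz = 15 kHz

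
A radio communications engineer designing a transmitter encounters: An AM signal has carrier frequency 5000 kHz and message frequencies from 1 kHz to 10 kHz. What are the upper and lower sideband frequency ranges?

Upper sideband (USB) = fc + [fm_low, fm_high] = 5000 + [1, 10] = [5001, 5010] kHz
Lower sideband (LSB) = fc - [fm_high, fm_low] = 5000 - [10, 1] = [4990, 4999] kHz
Total occupied spectrum: 4990 kHz to 5010 kHz (plus carrier at 5000 kHz)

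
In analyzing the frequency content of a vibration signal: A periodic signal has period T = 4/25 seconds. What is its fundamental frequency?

The fundamental frequency is the reciprocal of the period.
f = 1/T = 1/(4/25) = 25/4 Hz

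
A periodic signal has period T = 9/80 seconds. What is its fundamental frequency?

The fundamental frequency is the reciprocal of the period.
f = 1/T = 1/(9/80) = 80/9 Hz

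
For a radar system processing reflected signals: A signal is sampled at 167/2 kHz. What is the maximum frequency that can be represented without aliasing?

The maximum frequency that can be represented without aliasing
is the Nyquist frequency: f_max = f_s / 2 = 167/2 kHz / 2 = 167/4 kHz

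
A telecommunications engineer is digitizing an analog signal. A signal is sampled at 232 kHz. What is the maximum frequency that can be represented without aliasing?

The maximum frequency that can be represented without aliasing
is the Nyquist frequency: f_max = f_s / 2 = 232 kHz / 2 = 116 kHz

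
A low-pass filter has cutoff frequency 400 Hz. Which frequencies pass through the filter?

A low-pass filter passes all frequencies below the cutoff frequency 400 Hz and attenuates higher frequencies.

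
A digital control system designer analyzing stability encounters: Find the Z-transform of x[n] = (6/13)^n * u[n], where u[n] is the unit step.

The Z-transform of a^n * u[n] is z/(z-a) for |z| > |a|.
Here a = 6/13, so X(z) = z/(z - (6/13)) = 13z/(13z - 6)
ROC: |z| > 6/13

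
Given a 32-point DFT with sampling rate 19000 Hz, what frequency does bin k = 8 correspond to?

The frequency of DFT bin k is: f_k = k * f_s / N
f_8 = 8 * 19000 / 32 = 4750 Hz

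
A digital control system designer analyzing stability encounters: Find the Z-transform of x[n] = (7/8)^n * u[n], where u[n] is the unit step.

The Z-transform of a^n * u[n] is z/(z-a) for |z| > |a|.
Here a = 7/8, so X(z) = z/(z - (7/8)) = 8z/(8z - 7)
ROC: |z| > 7/8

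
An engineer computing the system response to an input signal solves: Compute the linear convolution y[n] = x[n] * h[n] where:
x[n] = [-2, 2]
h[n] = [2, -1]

y[n] = sum_k x[k]*h[n-k]. Output length = len(x) + len(h) - 1 = 2 + 2 - 1 = 3.
y[0] = -2*2 = -4
y[1] = 2*2 + -2*-1 = 6
y[2] = 2*-1 = -2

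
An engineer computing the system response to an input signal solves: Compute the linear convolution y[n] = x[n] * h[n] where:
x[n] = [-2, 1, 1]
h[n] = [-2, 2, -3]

y[n] = sum_k x[k]*h[n-k]. Output length = len(x) + len(h) - 1 = 3 + 3 - 1 = 5.
y[0] = -2*-2 = 4
y[1] = 1*-2 + -2*2 = -6
y[2] = 1*-2 + 1*2 + -2*-3 = 6
y[3] = 1*2 + 1*-3 = -1
y[4] = 1*-3 = -3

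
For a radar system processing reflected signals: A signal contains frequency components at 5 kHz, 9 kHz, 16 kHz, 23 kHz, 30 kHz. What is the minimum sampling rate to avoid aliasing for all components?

The highest frequency component is f_max = 30 kHz.
Nyquist rate = 2 * f_max = 2 * 30 kHz = 60 kHz.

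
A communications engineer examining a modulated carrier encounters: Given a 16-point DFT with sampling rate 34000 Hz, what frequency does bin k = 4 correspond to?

The frequency of DFT bin k is: f_k = k * f_s / N
f_4 = 4 * 34000 / 16 = 8500 Hz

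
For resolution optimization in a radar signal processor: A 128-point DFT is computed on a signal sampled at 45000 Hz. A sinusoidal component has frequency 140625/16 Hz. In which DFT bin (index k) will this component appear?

DFT frequency resolution = f_s/N = 45000/128 = 5625/16 Hz
Bin index k = f_signal / resolution = 140625/16 / 5625/16 = 25
The signal frequency 140625/16 Hz falls in DFT bin k = 25.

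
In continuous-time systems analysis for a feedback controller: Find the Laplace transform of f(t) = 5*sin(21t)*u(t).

Standard pair: sin(wt)*u(t) <-> w/(s^2+w^2)
With w = 21: L{5*sin(21t)*u(t)} = 105/(s^2+441)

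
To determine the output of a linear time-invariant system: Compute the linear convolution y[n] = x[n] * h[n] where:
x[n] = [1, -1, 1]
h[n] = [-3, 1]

y[n] = sum_k x[k]*h[n-k]. Output length = len(x) + len(h) - 1 = 3 + 2 - 1 = 4.
y[0] = 1*-3 = -3
y[1] = -1*-3 + 1*1 = 4
y[2] = 1*-3 + -1*1 = -4
y[3] = 1*1 = 1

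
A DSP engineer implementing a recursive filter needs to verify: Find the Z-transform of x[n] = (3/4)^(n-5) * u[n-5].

Time-shifting property: if X(z) = Z{x[n]}, then Z{x[n-d]} = z^(-d) * X(z)
X(z) = z/(z - 3/4) for x[n] = (3/4)^n * u[n]
Z{x[n-5]} = z^(-5) * z/(z - 3/4) = z^(-4)/(z - 3/4)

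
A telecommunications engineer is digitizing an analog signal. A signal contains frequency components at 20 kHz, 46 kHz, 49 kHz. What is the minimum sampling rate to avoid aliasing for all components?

The highest frequency component is f_max = 49 kHz.
Nyquist rate = 2 * f_max = 2 * 49 kHz = 98 kHz.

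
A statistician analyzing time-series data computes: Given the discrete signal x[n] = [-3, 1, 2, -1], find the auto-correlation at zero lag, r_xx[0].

The auto-correlation at zero lag r_xx[0] equals the signal energy.
r_xx[0] = sum of x[n]^2 = (-3)^2 + 1^2 + 2^2 + (-1)^2
= 9 + 1 + 4 + 1 = 15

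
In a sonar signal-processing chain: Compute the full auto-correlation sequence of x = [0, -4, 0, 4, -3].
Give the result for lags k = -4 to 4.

r_xx[k] = sum_m x[m]*x[m+k], indexed from 0, for k = -4 to 4:
  r_xx[-4] = x[4]*x[0] = 0
  r_xx[-3] = x[3]*x[0] + x[4]*x[1] = 12
  r_xx[-2] = x[2]*x[0] + x[3]*x[1] + x[4]*x[2] = -16
  r_xx[-1] = x[1]*x[0] + x[2]*x[1] + x[3]*x[2] + x[4]*x[3] = -12
  r_xx[0] = x[0]*x[0] + x[1]*x[1] + x[2]*x[2] + x[3]*x[3] + x[4]*x[4] = 41
  r_xx[1] = x[0]*x[1] + x[1]*x[2] + x[2]*x[3] + x[3]*x[4] = -12
  r_xx[2] = x[0]*x[2] + x[1]*x[3] + x[2]*x[4] = -16
  r_xx[3] = x[0]*x[3] + x[1]*x[4] = 12
  r_xx[4] = x[0]*x[4] = 0
r_xx = [0, 12, -16, -12, 41, -12, -16, 12, 0]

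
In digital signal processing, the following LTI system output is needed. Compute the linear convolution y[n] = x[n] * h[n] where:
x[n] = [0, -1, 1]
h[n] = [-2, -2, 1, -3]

y[n] = sum_k x[k]*h[n-k]. Output length = len(x) + len(h) - 1 = 3 + 4 - 1 = 6.
y[0] = 0*-2 = 0
y[1] = -1*-2 + 0*-2 = 2
y[2] = 1*-2 + -1*-2 + 0*1 = 0
y[3] = 1*-2 + -1*1 + 0*-3 = -3
y[4] = 1*1 + -1*-3 = 4
y[5] = 1*-3 = -3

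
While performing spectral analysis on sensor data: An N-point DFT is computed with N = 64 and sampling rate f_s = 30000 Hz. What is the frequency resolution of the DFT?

DFT frequency resolution = f_s / N
= 30000 / 64 = 1875/4 Hz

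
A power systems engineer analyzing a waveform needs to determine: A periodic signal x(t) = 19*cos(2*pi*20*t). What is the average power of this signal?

Average power of A*cos(wt) is A^2/2.
P = 19^2 / 2 = 361/2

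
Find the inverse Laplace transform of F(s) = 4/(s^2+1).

Standard pair: w/(s^2+w^2) <-> sin(wt)*u(t)
Recognize w^2 = 1, so w = 1; numerator 4 = 4*1.
f(t) = 4*sin(t)*u(t)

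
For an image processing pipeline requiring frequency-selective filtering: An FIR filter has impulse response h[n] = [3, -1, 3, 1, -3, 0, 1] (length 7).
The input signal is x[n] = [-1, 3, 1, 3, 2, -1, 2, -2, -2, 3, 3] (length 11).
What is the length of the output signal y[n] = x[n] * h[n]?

For linear convolution, the output length is:
len(y) = len(x) + len(h) - 1 = 11 + 7 - 1 = 17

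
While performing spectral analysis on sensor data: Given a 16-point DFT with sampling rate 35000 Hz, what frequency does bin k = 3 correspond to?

The frequency of DFT bin k is: f_k = k * f_s / N
f_3 = 3 * 35000 / 16 = 13125/2 Hz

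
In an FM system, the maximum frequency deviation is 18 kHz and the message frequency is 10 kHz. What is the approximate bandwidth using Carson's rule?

Carson's rule: BW = 2*(delta_f + f_m)
= 2*(18 + 10) kHz = 56 kHz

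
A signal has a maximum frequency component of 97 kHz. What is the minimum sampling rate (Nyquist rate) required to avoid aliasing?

By the Nyquist-Shannon sampling theorem,
the minimum sampling rate (Nyquist rate) must be at least 2 * f_max.
Nyquist rate = 2 * 97 kHz = 194 kHz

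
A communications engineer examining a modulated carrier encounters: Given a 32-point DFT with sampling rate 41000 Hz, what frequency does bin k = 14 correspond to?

The frequency of DFT bin k is: f_k = k * f_s / N
f_14 = 14 * 41000 / 32 = 35875/2 Hz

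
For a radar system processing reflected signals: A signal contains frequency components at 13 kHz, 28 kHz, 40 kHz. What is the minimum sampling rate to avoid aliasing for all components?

The highest frequency component is f_max = 40 kHz.
Nyquist rate = 2 * f_max = 2 * 40 kHz = 80 kHz.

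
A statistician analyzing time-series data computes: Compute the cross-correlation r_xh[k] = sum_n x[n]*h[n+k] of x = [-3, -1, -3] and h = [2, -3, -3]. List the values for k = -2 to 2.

Both sequences indexed from 0 and zero outside their support.
Lags with overlap: k = -2 to 2.
  r_xh[-2] = x[2]*h[0] = -6
  r_xh[-1] = x[1]*h[0] + x[2]*h[1] = 7
  r_xh[0] = x[0]*h[0] + x[1]*h[1] + x[2]*h[2] = 6
  r_xh[1] = x[0]*h[1] + x[1]*h[2] = 12
  r_xh[2] = x[0]*h[2] = 9
r_xh = [-6, 7, 6, 12, 9] (for k = -2, ..., 2)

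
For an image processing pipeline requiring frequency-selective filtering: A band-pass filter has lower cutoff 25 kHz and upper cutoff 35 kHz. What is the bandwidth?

Bandwidth = f_high - f_low
= 35 kHz - 25 kHz = 10 kHz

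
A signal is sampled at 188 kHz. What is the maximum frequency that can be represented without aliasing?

The maximum frequency that can be represented without aliasing
is the Nyquist frequency: f_max = f_s / 2 = 188 kHz / 2 = 94 kHz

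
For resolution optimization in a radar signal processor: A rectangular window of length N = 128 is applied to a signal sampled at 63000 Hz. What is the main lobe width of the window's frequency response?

For a rectangular window of length N,
the main lobe width in frequency is 2*f_s/N.
= 2*63000/128 = 7875/8 Hz
This determines the minimum frequency separation for resolving two sinusoids.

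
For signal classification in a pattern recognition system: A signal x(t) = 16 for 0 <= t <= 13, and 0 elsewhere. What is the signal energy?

Energy = integral of |x(t)|^2 dt over the signal duration
= 16^2 * 13 = 256 * 13 = 3328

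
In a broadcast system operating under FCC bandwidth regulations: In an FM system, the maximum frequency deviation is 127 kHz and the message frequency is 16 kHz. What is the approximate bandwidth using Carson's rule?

Carson's rule: BW = 2*(delta_f + f_m)
= 2*(127 + 16) kHz = 286 kHz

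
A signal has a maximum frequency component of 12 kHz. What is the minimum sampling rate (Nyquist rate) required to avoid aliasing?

By the Nyquist-Shannon sampling theorem,
the minimum sampling rate (Nyquist rate) must be at least 2 * f_max.
Nyquist rate = 2 * 12 kHz = 24 kHz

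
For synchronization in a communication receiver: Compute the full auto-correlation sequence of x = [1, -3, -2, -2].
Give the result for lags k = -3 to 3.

r_xx[k] = sum_m x[m]*x[m+k], indexed from 0, for k = -3 to 3:
  r_xx[-3] = x[3]*x[0] = -2
  r_xx[-2] = x[2]*x[0] + x[3]*x[1] = 4
  r_xx[-1] = x[1]*x[0] + x[2]*x[1] + x[3]*x[2] = 7
  r_xx[0] = x[0]*x[0] + x[1]*x[1] + x[2]*x[2] + x[3]*x[3] = 18
  r_xx[1] = x[0]*x[1] + x[1]*x[2] + x[2]*x[3] = 7
  r_xx[2] = x[0]*x[2] + x[1]*x[3] = 4
  r_xx[3] = x[0]*x[3] = -2
r_xx = [-2, 4, 7, 18, 7, 4, -2]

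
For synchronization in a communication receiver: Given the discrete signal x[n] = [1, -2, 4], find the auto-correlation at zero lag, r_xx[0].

The auto-correlation at zero lag r_xx[0] equals the signal energy.
r_xx[0] = sum of x[n]^2 = 1^2 + (-2)^2 + 4^2
= 1 + 4 + 16 = 21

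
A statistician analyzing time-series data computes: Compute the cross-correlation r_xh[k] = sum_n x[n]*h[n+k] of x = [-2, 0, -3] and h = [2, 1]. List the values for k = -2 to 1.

Both sequences indexed from 0 and zero outside their support.
Lags with overlap: k = -2 to 1.
  r_xh[-2] = x[2]*h[0] = -6
  r_xh[-1] = x[1]*h[0] + x[2]*h[1] = -3
  r_xh[0] = x[0]*h[0] + x[1]*h[1] = -4
  r_xh[1] = x[0]*h[1] = -2
r_xh = [-6, -3, -4, -2] (for k = -2, ..., 1)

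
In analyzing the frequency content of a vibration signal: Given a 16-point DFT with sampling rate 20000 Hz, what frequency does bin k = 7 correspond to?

The frequency of DFT bin k is: f_k = k * f_s / N
f_7 = 7 * 20000 / 16 = 8750 Hz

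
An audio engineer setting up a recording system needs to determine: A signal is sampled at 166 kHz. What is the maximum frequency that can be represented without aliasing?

The maximum frequency that can be represented without aliasing
is the Nyquist frequency: f_max = f_s / 2 = 166 kHz / 2 = 83 kHz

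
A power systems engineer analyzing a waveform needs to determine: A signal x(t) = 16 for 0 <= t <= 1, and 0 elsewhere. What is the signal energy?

Energy = integral of |x(t)|^2 dt over the signal duration
= 16^2 * 1 = 256 * 1 = 256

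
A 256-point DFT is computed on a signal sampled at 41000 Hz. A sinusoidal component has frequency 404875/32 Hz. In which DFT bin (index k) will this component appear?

DFT frequency resolution = f_s/N = 41000/256 = 5125/32 Hz
Bin index k = f_signal / resolution = 404875/32 / 5125/32 = 79
The signal frequency 404875/32 Hz falls in DFT bin k = 79.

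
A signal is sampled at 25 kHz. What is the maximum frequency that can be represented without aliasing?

The maximum frequency that can be represented without aliasing
is the Nyquist frequency: f_max = f_s / 2 = 25 kHz / 2 = 25/2 kHz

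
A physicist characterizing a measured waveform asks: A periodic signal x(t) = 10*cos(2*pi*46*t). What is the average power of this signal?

Average power of A*cos(wt) is A^2/2.
P = 10^2 / 2 = 100/2 = 50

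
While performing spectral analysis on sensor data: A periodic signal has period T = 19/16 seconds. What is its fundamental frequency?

The fundamental frequency is the reciprocal of the period.
f = 1/T = 1/(19/16) = 16/19 Hz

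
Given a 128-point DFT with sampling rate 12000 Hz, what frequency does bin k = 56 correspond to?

The frequency of DFT bin k is: f_k = k * f_s / N
f_56 = 56 * 12000 / 128 = 5250 Hz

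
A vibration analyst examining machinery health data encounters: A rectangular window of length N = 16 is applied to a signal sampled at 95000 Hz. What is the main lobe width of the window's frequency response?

For a rectangular window of length N,
the main lobe width in frequency is 2*f_s/N.
= 2*95000/16 = 11875 Hz
This determines the minimum frequency separation for resolving two sinusoids.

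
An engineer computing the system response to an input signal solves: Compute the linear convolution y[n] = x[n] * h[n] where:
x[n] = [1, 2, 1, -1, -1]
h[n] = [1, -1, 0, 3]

y[n] = sum_k x[k]*h[n-k]. Output length = len(x) + len(h) - 1 = 5 + 4 - 1 = 8.
y[0] = 1*1 = 1
y[1] = 2*1 + 1*-1 = 1
y[2] = 1*1 + 2*-1 + 1*0 = -1
y[3] = -1*1 + 1*-1 + 2*0 + 1*3 = 1
y[4] = -1*1 + -1*-1 + 1*0 + 2*3 = 6
y[5] = -1*-1 + -1*0 + 1*3 = 4
y[6] = -1*0 + -1*3 = -3
y[7] = -1*3 = -3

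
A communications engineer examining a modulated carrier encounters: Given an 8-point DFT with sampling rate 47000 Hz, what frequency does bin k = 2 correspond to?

The frequency of DFT bin k is: f_k = k * f_s / N
f_2 = 2 * 47000 / 8 = 11750 Hz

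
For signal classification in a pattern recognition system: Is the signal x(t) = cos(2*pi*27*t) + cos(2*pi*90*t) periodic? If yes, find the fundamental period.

f1 = 27 Hz, f2 = 90 Hz
Period T1 = 1/27, T2 = 1/90
Ratio T1/T2 = 90/27, which is rational.
The signal is periodic with fundamental period T = 1/GCD(27,90) = 1/9 s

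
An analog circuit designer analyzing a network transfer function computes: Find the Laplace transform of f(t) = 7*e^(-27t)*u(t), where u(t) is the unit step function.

Standard Laplace transform pair:
e^(-at)*u(t) <-> 1/(s+a)
With a = 27: L{7*e^(-27t)*u(t)} = 7/(s+27), ROC: Re(s) > -27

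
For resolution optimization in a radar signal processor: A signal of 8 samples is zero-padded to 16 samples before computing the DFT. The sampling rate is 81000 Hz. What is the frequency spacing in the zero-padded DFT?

Original DFT: N = 8, resolution = f_s/N = 81000/8 = 10125 Hz
Zero-padded DFT: N = 16, resolution = f_s/N = 81000/16 = 10125/2 Hz
Zero-padding interpolates the spectrum (finer frequency grid)
but does NOT improve the true spectral resolution (ability to resolve close frequencies).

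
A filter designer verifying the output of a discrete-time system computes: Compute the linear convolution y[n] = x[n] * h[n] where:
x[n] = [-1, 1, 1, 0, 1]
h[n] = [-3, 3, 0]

y[n] = sum_k x[k]*h[n-k]. Output length = len(x) + len(h) - 1 = 5 + 3 - 1 = 7.
y[0] = -1*-3 = 3
y[1] = 1*-3 + -1*3 = -6
y[2] = 1*-3 + 1*3 + -1*0 = 0
y[3] = 0*-3 + 1*3 + 1*0 = 3
y[4] = 1*-3 + 0*3 + 1*0 = -3
y[5] = 1*3 + 0*0 = 3
y[6] = 1*0 = 0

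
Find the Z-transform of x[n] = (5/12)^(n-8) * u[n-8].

Time-shifting property: if X(z) = Z{x[n]}, then Z{x[n-d]} = z^(-d) * X(z)
X(z) = z/(z - 5/12) for x[n] = (5/12)^n * u[n]
Z{x[n-8]} = z^(-8) * z/(z - 5/12) = z^(-7)/(z - 5/12)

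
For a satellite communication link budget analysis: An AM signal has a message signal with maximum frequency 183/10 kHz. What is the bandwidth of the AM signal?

In AM (double-sideband), the bandwidth is twice the message frequency.
BW = 2 * f_m = 2 * 183/10 kHz = 183/5 kHz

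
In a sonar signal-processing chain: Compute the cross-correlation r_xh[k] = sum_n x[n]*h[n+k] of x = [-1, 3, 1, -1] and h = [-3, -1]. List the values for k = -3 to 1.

Both sequences indexed from 0 and zero outside their support.
Lags with overlap: k = -3 to 1.
  r_xh[-3] = x[3]*h[0] = 3
  r_xh[-2] = x[2]*h[0] + x[3]*h[1] = -2
  r_xh[-1] = x[1]*h[0] + x[2]*h[1] = -10
  r_xh[0] = x[0]*h[0] + x[1]*h[1] = 0
  r_xh[1] = x[0]*h[1] = 1
r_xh = [3, -2, -10, 0, 1] (for k = -3, ..., 1)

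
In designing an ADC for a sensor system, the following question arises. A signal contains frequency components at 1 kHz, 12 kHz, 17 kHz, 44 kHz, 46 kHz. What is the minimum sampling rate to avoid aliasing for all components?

The highest frequency component is f_max = 46 kHz.
Nyquist rate = 2 * f_max = 2 * 46 kHz = 92 kHz.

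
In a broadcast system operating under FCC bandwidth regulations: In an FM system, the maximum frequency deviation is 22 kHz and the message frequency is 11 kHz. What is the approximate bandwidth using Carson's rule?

Carson's rule: BW = 2*(delta_f + f_m)
= 2*(22 + 11) kHz = 66 kHz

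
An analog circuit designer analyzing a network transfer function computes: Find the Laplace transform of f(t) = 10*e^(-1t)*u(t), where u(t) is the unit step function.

Standard Laplace transform pair:
e^(-at)*u(t) <-> 1/(s+a)
With a = 1: L{10*e^(-1t)*u(t)} = 10/(s+1), ROC: Re(s) > -1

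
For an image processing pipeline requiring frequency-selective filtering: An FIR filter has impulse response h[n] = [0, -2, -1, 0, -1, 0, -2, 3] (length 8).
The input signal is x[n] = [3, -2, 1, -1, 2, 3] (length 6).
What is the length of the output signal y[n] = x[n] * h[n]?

For linear convolution, the output length is:
len(y) = len(x) + len(h) - 1 = 6 + 8 - 1 = 13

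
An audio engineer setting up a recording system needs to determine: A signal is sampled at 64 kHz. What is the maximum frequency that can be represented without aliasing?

The maximum frequency that can be represented without aliasing
is the Nyquist frequency: f_max = f_s / 2 = 64 kHz / 2 = 32 kHz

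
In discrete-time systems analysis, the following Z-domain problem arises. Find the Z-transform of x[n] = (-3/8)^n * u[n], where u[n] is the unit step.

The Z-transform of a^n * u[n] is z/(z-a) for |z| > |a|.
Here a = -3/8, so X(z) = z/(z - (-3/8)) = 8z/(8z + 3)
ROC: |z| > 3/8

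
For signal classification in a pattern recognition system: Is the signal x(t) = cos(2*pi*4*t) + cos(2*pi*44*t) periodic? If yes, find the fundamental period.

f1 = 4 Hz, f2 = 44 Hz
Period T1 = 1/4, T2 = 1/44
Ratio T1/T2 = 44/4, which is rational.
The signal is periodic with fundamental period T = 1/GCD(4,44) = 1/4 s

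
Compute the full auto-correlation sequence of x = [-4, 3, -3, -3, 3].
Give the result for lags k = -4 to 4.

r_xx[k] = sum_m x[m]*x[m+k], indexed from 0, for k = -4 to 4:
  r_xx[-4] = x[4]*x[0] = -12
  r_xx[-3] = x[3]*x[0] + x[4]*x[1] = 21
  r_xx[-2] = x[2]*x[0] + x[3]*x[1] + x[4]*x[2] = -6
  r_xx[-1] = x[1]*x[0] + x[2]*x[1] + x[3]*x[2] + x[4]*x[3] = -21
  r_xx[0] = x[0]*x[0] + x[1]*x[1] + x[2]*x[2] + x[3]*x[3] + x[4]*x[4] = 52
  r_xx[1] = x[0]*x[1] + x[1]*x[2] + x[2]*x[3] + x[3]*x[4] = -21
  r_xx[2] = x[0]*x[2] + x[1]*x[3] + x[2]*x[4] = -6
  r_xx[3] = x[0]*x[3] + x[1]*x[4] = 21
  r_xx[4] = x[0]*x[4] = -12
r_xx = [-12, 21, -6, -21, 52, -21, -6, 21, -12]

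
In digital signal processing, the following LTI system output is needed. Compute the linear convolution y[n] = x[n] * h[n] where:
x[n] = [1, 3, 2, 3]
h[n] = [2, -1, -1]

y[n] = sum_k x[k]*h[n-k]. Output length = len(x) + len(h) - 1 = 4 + 3 - 1 = 6.
y[0] = 1*2 = 2
y[1] = 3*2 + 1*-1 = 5
y[2] = 2*2 + 3*-1 + 1*-1 = 0
y[3] = 3*2 + 2*-1 + 3*-1 = 1
y[4] = 3*-1 + 2*-1 = -5
y[5] = 3*-1 = -3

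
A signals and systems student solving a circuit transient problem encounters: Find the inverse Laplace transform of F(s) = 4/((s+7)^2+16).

Standard pair: w/((s+a)^2+w^2) <-> e^(-at)*sin(wt)*u(t)
With a=7, w=4: f(t) = e^(-7t)*sin(4t)*u(t)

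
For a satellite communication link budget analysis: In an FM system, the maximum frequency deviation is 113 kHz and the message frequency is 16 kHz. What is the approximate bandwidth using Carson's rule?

Carson's rule: BW = 2*(delta_f + f_m)
= 2*(113 + 16) kHz = 258 kHz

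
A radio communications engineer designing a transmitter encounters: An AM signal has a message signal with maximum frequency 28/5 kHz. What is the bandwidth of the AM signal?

In AM (double-sideband), the bandwidth is twice the message frequency.
BW = 2 * f_m = 2 * 28/5 kHz = 56/5 kHz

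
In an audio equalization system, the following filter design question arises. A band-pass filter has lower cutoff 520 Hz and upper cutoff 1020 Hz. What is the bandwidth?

Bandwidth = f_high - f_low
= 1020 Hz - 520 Hz = 500 Hz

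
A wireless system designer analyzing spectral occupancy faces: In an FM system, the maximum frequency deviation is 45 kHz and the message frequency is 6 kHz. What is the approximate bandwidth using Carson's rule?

Carson's rule: BW = 2*(delta_f + f_m)
= 2*(45 + 6) kHz = 102 kHz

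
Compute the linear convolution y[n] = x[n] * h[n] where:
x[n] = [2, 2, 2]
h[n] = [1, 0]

y[n] = sum_k x[k]*h[n-k]. Output length = len(x) + len(h) - 1 = 3 + 2 - 1 = 4.
y[0] = 2*1 = 2
y[1] = 2*1 + 2*0 = 2
y[2] = 2*1 + 2*0 = 2
y[3] = 2*0 = 0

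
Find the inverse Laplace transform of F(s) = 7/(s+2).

Standard pair: k/(s+a) <-> k*e^(-at)*u(t)
With k=7, a=2: f(t) = 7*e^(-2t)*u(t)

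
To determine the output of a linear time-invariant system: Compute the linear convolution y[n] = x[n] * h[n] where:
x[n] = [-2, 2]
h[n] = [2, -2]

y[n] = sum_k x[k]*h[n-k]. Output length = len(x) + len(h) - 1 = 2 + 2 - 1 = 3.
y[0] = -2*2 = -4
y[1] = 2*2 + -2*-2 = 8
y[2] = 2*-2 = -4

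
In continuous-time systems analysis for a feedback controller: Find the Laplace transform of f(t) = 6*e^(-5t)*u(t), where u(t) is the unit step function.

Standard Laplace transform pair:
e^(-at)*u(t) <-> 1/(s+a)
With a = 5: L{6*e^(-5t)*u(t)} = 6/(s+5), ROC: Re(s) > -5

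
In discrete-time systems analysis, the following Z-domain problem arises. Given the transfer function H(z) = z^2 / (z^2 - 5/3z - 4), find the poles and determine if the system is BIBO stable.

Poles are roots of the denominator: z^2 - 5/3z - 4 = 0.
Quadratic formula: z = [-(-5/3) +/- sqrt((-5/3)^2 - 4*(-4))] / 2
Discriminant = 25/9 + 16 = 169/9; sqrt = 13/3.
z = (5/3 +/- 13/3) / 2 => z = 3 or z = -4/3.
|p1| = 4/3, |p2| = 3.
For BIBO stability, all poles must lie inside the unit circle (|p| < 1).
System is UNSTABLE since at least one |p| >= 1.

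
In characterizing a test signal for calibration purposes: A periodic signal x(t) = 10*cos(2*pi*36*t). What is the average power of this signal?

Average power of A*cos(wt) is A^2/2.
P = 10^2 / 2 = 100/2 = 50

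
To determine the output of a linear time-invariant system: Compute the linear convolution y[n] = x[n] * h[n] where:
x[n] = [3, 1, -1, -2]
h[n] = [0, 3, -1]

y[n] = sum_k x[k]*h[n-k]. Output length = len(x) + len(h) - 1 = 4 + 3 - 1 = 6.
y[0] = 3*0 = 0
y[1] = 1*0 + 3*3 = 9
y[2] = -1*0 + 1*3 + 3*-1 = 0
y[3] = -2*0 + -1*3 + 1*-1 = -4
y[4] = -2*3 + -1*-1 = -5
y[5] = -2*-1 = 2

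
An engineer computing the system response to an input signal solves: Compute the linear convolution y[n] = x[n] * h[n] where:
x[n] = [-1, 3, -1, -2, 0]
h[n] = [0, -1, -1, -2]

y[n] = sum_k x[k]*h[n-k]. Output length = len(x) + len(h) - 1 = 5 + 4 - 1 = 8.
y[0] = -1*0 = 0
y[1] = 3*0 + -1*-1 = 1
y[2] = -1*0 + 3*-1 + -1*-1 = -2
y[3] = -2*0 + -1*-1 + 3*-1 + -1*-2 = 0
y[4] = 0*0 + -2*-1 + -1*-1 + 3*-2 = -3
y[5] = 0*-1 + -2*-1 + -1*-2 = 4
y[6] = 0*-1 + -2*-2 = 4
y[7] = 0*-2 = 0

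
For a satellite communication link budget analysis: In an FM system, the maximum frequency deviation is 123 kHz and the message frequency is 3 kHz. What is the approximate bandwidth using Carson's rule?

Carson's rule: BW = 2*(delta_f + f_m)
= 2*(123 + 3) kHz = 252 kHz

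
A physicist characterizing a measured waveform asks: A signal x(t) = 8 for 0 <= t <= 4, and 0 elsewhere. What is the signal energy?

Energy = integral of |x(t)|^2 dt over the signal duration
= 8^2 * 4 = 64 * 4 = 256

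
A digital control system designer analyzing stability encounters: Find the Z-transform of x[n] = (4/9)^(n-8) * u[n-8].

Time-shifting property: if X(z) = Z{x[n]}, then Z{x[n-d]} = z^(-d) * X(z)
X(z) = z/(z - 4/9) for x[n] = (4/9)^n * u[n]
Z{x[n-8]} = z^(-8) * z/(z - 4/9) = z^(-7)/(z - 4/9)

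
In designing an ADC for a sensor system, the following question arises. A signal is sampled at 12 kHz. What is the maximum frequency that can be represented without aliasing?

The maximum frequency that can be represented without aliasing
is the Nyquist frequency: f_max = f_s / 2 = 12 kHz / 2 = 6 kHz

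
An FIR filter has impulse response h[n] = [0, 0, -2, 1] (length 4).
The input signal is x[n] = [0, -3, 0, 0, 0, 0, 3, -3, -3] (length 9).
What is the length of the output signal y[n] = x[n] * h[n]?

For linear convolution, the output length is:
len(y) = len(x) + len(h) - 1 = 9 + 4 - 1 = 12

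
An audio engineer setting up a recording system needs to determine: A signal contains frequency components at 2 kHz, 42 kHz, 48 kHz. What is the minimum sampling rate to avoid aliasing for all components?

The highest frequency component is f_max = 48 kHz.
Nyquist rate = 2 * f_max = 2 * 48 kHz = 96 kHz.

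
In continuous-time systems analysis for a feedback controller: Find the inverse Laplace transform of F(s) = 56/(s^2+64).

Standard pair: w/(s^2+w^2) <-> sin(wt)*u(t)
Recognize w^2 = 64, so w = 8; numerator 56 = 7*8.
f(t) = 7*sin(8t)*u(t)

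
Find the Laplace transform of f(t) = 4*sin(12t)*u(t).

Standard pair: sin(wt)*u(t) <-> w/(s^2+w^2)
With w = 12: L{4*sin(12t)*u(t)} = 48/(s^2+144)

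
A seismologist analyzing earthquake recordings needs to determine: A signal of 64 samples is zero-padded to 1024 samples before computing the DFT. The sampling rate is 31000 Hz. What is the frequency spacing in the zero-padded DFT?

Original DFT: N = 64, resolution = f_s/N = 31000/64 = 3875/8 Hz
Zero-padded DFT: N = 1024, resolution = f_s/N = 31000/1024 = 3875/128 Hz
Zero-padding interpolates the spectrum (finer frequency grid)
but does NOT improve the true spectral resolution (ability to resolve close frequencies).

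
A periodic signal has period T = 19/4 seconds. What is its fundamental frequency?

The fundamental frequency is the reciprocal of the period.
f = 1/T = 1/(19/4) = 4/19 Hz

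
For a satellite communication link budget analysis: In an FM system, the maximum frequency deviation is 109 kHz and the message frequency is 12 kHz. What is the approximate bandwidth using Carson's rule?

Carson's rule: BW = 2*(delta_f + f_m)
= 2*(109 + 12) kHz = 242 kHz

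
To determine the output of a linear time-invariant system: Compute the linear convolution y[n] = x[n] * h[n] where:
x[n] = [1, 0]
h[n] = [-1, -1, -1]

y[n] = sum_k x[k]*h[n-k]. Output length = len(x) + len(h) - 1 = 2 + 3 - 1 = 4.
y[0] = 1*-1 = -1
y[1] = 0*-1 + 1*-1 = -1
y[2] = 0*-1 + 1*-1 = -1
y[3] = 0*-1 = 0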